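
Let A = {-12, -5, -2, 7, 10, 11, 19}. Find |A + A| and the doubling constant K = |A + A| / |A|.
K = |A + A| / |A| = 25/7

Enumerate A + A = {a + b : a, b ∈ A}. With |A| = 7, there are |A|^2 = 49 ordered sum pairs; collecting distinct values, A + A = {-24, -17, -14, -10, -7, -5, -4, -2, -1, 2, 5, 6, 7, 8, 9, 14, 17, 18, 20, 21, 22, 26, 29, 30, 38}, so |A + A| = 25. Thus K = 25/7. For comparison, the minimum possible |A + A| over all 7-element sets is 2·7 − 1 = 13 (so min K = 13/7), attained only by arithmetic progressions.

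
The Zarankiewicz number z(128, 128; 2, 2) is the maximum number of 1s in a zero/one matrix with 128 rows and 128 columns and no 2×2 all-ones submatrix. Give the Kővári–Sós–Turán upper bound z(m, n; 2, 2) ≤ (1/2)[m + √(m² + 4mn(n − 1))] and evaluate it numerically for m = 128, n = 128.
z(128, 128; 2, 2) ≤ (1/2)[128 + √(128² + 4·128·128·127)] = (1/2)[128 + √8339456] = 1507.9058

Kővári–Sós–Turán: let r_1, ..., r_128 be the row sums and z = Σ r_i the total number of 1s. Each pair of columns can share at most one row with both entries 1 (else a 2×2 all-ones block appears), so Σ_i C(r_i, 2) ≤ C(128, 2) = 8128. By convexity Σ_i C(r_i, 2) ≥ 128·C(z/128, 2) = z(z − 128)/(2·128), giving z² − 128z − 128·128·127 ≤ 0 and hence z ≤ (1/2)[128 + √(16384 + 4·2080768)] = (1/2)[128 + √8339456] ≈ (1/2)(128 + 2887.8116) = 1507.9058.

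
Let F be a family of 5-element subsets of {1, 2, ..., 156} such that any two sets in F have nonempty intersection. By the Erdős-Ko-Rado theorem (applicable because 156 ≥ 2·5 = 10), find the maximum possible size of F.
max |F| = C(155, 4) = 23130030

The Erdős-Ko-Rado theorem states: for n ≥ 2k, an intersecting family of k-subsets of an n-element set has size at most C(n − 1, k − 1), with equality for 'star' families {A ⊆ [n] : |A| = k, i ∈ A} (fix an element i). For n = 156, k = 5: C(155, 4) = 23130030.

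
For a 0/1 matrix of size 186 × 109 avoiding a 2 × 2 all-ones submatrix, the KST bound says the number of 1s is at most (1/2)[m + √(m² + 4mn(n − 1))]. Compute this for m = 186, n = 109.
z(186, 109; 2, 2) ≤ (1/2)[186 + √(186² + 4·186·109·108)] = (1/2)[186 + √8792964] = 1575.6466

Kővári–Sós–Turán: let r_1, ..., r_186 be the row sums and z = Σ r_i the total number of 1s. Each pair of columns can share at most one row with both entries 1 (else a 2×2 all-ones block appears), so Σ_i C(r_i, 2) ≤ C(109, 2) = 5886. By convexity Σ_i C(r_i, 2) ≥ 186·C(z/186, 2) = z(z − 186)/(2·186), giving z² − 186z − 186·109·108 ≤ 0 and hence z ≤ (1/2)[186 + √(34596 + 4·2189592)] = (1/2)[186 + √8792964] ≈ (1/2)(186 + 2965.2932) = 1575.6466.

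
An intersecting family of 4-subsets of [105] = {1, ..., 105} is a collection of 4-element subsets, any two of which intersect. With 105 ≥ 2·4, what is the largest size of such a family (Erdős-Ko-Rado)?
max |F| = C(104, 3) = 182104

Erdős-Ko-Rado (1961): when n ≥ 2k, max |F| = C(n−1, k−1). The bound is attained by the star {A : i ∈ A} for any fixed i ∈ [n]. Here C(105−1, 4−1) = C(104, 3) = 182104.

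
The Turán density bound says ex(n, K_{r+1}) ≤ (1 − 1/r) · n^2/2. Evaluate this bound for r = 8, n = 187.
Turán density bound = (7/8) · 187^2/2 = 244783/16 ≈ 15298.9375

Turán's theorem: ex(n, K_{r+1}) is achieved by the complete r-partite Turán graph T(n, r) with parts as balanced as possible, and is at most (1 − 1/r) · n^2/2. For r = 8, n = 187: the density bound is (7/8) · 34969/2 = 244783/16 ≈ 15298.9375. The integer-valued extremum is e(T(187, 8)) = 15298, which is strictly less than the density bound 244783/16 since 8 ∤ 187 (the parts of T(187, 8) cannot all be equal).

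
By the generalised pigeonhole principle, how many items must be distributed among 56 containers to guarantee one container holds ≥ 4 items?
n = (4 − 1)·56 + 1 = 169

By the generalised pigeonhole principle, to guarantee some box contains ≥ r objects we need more than (r − 1) · k objects total. Threshold: n = (r − 1) · k + 1. With r = 4 and k = 56: n = 3 · 56 + 1 = 168 + 1 = 169. For n = 168 = 3 · 56, we can put exactly 3 objects in every box, avoiding 4 in any single one — so 169 is tight.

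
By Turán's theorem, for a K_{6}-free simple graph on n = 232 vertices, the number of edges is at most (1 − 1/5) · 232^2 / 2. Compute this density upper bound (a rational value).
Turán density bound = (4/5) · 232^2/2 = 107648/5 ≈ 21529.6

Turán's theorem: ex(n, K_{r+1}) is achieved by the complete r-partite Turán graph T(n, r) with parts as balanced as possible, and is at most (1 − 1/r) · n^2/2. For r = 5, n = 232: the density bound is (4/5) · 53824/2 = 107648/5 ≈ 21529.6. The integer-valued extremum is e(T(232, 5)) = 21529, which is strictly less than the density bound 107648/5 since 5 ∤ 232 (the parts of T(232, 5) cannot all be equal).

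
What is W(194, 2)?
W(194, 2) = 194 + 1 = 195

A 2-term AP is any pair of integers, so a monochromatic 2-AP exists iff some colour is used at least twice. With 194 colours, the colouring i ↦ i on {1, ..., 194} uses each colour once, avoiding any monochromatic pair, so W(194, 2) > 194. For {1, ..., 195}, pigeonhole forces two integers of the same colour, which form a monochromatic 2-AP. Hence W(194, 2) = 195.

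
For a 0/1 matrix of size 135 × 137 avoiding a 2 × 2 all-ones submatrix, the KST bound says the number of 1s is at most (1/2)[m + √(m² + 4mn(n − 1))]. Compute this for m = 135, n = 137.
z(135, 137; 2, 2) ≤ (1/2)[135 + √(135² + 4·135·137·136)] = (1/2)[135 + √10079505] = 1654.9118

Kővári–Sós–Turán: let r_1, ..., r_135 be the row sums and z = Σ r_i the total number of 1s. Each pair of columns can share at most one row with both entries 1 (else a 2×2 all-ones block appears), so Σ_i C(r_i, 2) ≤ C(137, 2) = 9316. By convexity Σ_i C(r_i, 2) ≥ 135·C(z/135, 2) = z(z − 135)/(2·135), giving z² − 135z − 135·137·136 ≤ 0 and hence z ≤ (1/2)[135 + √(18225 + 4·2515320)] = (1/2)[135 + √10079505] ≈ (1/2)(135 + 3174.8236) = 1654.9118.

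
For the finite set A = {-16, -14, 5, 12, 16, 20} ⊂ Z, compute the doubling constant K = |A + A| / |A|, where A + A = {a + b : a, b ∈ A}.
K = |A + A| / |A| = 20/6 = 10/3

Enumerate A + A = {a + b : a, b ∈ A}. With |A| = 6, there are |A|^2 = 36 ordered sum pairs; collecting distinct values, A + A = {-32, -30, -28, -11, -9, -4, -2, 0, 2, 4, 6, 10, 17, 21, 24, 25, 28, 32, 36, 40}, so |A + A| = 20. Thus K = 20/6 = 10/3. For comparison, the minimum possible |A + A| over all 6-element sets is 2·6 − 1 = 11 (so min K = 11/6), attained only by arithmetic progressions.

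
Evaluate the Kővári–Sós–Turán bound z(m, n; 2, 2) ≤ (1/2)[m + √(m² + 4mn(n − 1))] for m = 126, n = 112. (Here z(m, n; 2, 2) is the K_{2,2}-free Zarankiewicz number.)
z(126, 112; 2, 2) ≤ (1/2)[126 + √(126² + 4·126·112·111)] = (1/2)[126 + √6281604] = 1316.1564

Kővári–Sós–Turán: let r_1, ..., r_126 be the row sums and z = Σ r_i the total number of 1s. Each pair of columns can share at most one row with both entries 1 (else a 2×2 all-ones block appears), so Σ_i C(r_i, 2) ≤ C(112, 2) = 6216. By convexity Σ_i C(r_i, 2) ≥ 126·C(z/126, 2) = z(z − 126)/(2·126), giving z² − 126z − 126·112·111 ≤ 0 and hence z ≤ (1/2)[126 + √(15876 + 4·1566432)] = (1/2)[126 + √6281604] ≈ (1/2)(126 + 2506.3128) = 1316.1564.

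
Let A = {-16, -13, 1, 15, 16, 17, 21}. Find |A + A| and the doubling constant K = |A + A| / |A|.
K = |A + A| / |A| = 26/7

Enumerate A + A = {a + b : a, b ∈ A}. With |A| = 7, there are |A|^2 = 49 ordered sum pairs; collecting distinct values, A + A = {-32, -29, -26, -15, -12, -1, 0, 1, 2, 3, 4, 5, 8, 16, 17, 18, 22, 30, 31, 32, 33, 34, 36, 37, 38, 42}, so |A + A| = 26. Thus K = 26/7. For comparison, the minimum possible |A + A| over all 7-element sets is 2·7 − 1 = 13 (so min K = 13/7), attained only by arithmetic progressions.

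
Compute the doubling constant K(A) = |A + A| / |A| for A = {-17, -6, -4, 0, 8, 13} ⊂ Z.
K = |A + A| / |A| = 20/6 = 10/3

Enumerate A + A = {a + b : a, b ∈ A}. With |A| = 6, there are |A|^2 = 36 ordered sum pairs; collecting distinct values, A + A = {-34, -23, -21, -17, -12, -10, -9, -8, -6, -4, 0, 2, 4, 7, 8, 9, 13, 16, 21, 26}, so |A + A| = 20. Thus K = 20/6 = 10/3. For comparison, the minimum possible |A + A| over all 6-element sets is 2·6 − 1 = 11 (so min K = 11/6), attained only by arithmetic progressions.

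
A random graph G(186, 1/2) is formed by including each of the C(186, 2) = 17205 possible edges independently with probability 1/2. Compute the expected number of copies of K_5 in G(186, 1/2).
E[# K_5] = C(186, 5) · (1/2)^C(5, 2) = 1757291172 / 2^10 = 439322793/256 ≈ 1716104.660156

For each 5-subset S of vertices (there are C(186, 5) = 1757291172 such S), let X_S = 1 if S induces a K_5 (all C(5, 2) = 10 edges present). Then P(X_S = 1) = (1/2)^10 = 1/1024. By linearity of expectation, E[# K_5] = C(186, 5) · (1/2)^10 = 1757291172 / 1024 = 439322793/256 ≈ 1716104.660156.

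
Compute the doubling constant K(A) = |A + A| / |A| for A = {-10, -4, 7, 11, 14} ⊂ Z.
K = |A + A| / |A| = 15/5 = 3

Enumerate A + A = {a + b : a, b ∈ A}. With |A| = 5, there are |A|^2 = 25 ordered sum pairs; collecting distinct values, A + A = {-20, -14, -8, -3, 1, 3, 4, 7, 10, 14, 18, 21, 22, 25, 28}, so |A + A| = 15. Thus K = 15/5 = 3. For comparison, the minimum possible |A + A| over all 5-element sets is 2·5 − 1 = 9 (so min K = 9/5), attained only by arithmetic progressions.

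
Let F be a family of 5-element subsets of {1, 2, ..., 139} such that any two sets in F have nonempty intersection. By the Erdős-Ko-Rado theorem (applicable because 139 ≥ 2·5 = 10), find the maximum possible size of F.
max |F| = C(138, 4) = 14463090

The Erdős-Ko-Rado theorem states: for n ≥ 2k, an intersecting family of k-subsets of an n-element set has size at most C(n − 1, k − 1), with equality for 'star' families {A ⊆ [n] : |A| = k, i ∈ A} (fix an element i). For n = 139, k = 5: C(138, 4) = 14463090.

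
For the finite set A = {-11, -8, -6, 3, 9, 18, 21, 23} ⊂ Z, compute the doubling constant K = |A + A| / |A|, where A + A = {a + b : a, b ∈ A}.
K = |A + A| / |A| = 32/8 = 4

Enumerate A + A = {a + b : a, b ∈ A}. With |A| = 8, there are |A|^2 = 64 ordered sum pairs; collecting distinct values, A + A = {-22, -19, -17, -16, -14, -12, -8, -5, -3, -2, 1, 3, 6, 7, 10, 12, 13, 15, 17, 18, 21, 24, 26, 27, 30, 32, 36, 39, 41, 42, 44, 46}, so |A + A| = 32. Thus K = 32/8 = 4. For comparison, the minimum possible |A + A| over all 8-element sets is 2·8 − 1 = 15 (so min K = 15/8), attained only by arithmetic progressions.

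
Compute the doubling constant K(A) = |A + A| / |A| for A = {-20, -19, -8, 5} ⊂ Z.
K = |A + A| / |A| = 10/4 = 5/2

Enumerate A + A = {a + b : a, b ∈ A}. With |A| = 4, there are |A|^2 = 16 ordered sum pairs; collecting distinct values, A + A = {-40, -39, -38, -28, -27, -16, -15, -14, -3, 10}, so |A + A| = 10. Thus K = 10/4 = 5/2. For comparison, the minimum possible |A + A| over all 4-element sets is 2·4 − 1 = 7 (so min K = 7/4), attained only by arithmetic progressions.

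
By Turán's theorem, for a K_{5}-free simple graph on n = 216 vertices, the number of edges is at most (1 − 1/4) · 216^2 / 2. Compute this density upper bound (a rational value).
Turán density bound = (3/4) · 216^2/2 = 17496

Turán's theorem: ex(n, K_{r+1}) is achieved by the complete r-partite Turán graph T(n, r) with parts as balanced as possible, and is at most (1 − 1/r) · n^2/2. For r = 4, n = 216: the density bound is (3/4) · 46656/2 = 17496. Since 4 ∣ 216, the Turán graph T(216, 4) has parts of equal size 54, and its edge count e(T(216, 4)) = 17496 attains the density bound exactly.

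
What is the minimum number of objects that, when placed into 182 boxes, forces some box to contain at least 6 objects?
n = (6 − 1)·182 + 1 = 911

By the generalised pigeonhole principle, to guarantee some box contains ≥ r objects we need more than (r − 1) · k objects total. Threshold: n = (r − 1) · k + 1. With r = 6 and k = 182: n = 5 · 182 + 1 = 910 + 1 = 911. For n = 910 = 5 · 182, we can put exactly 5 objects in every box, avoiding 6 in any single one — so 911 is tight.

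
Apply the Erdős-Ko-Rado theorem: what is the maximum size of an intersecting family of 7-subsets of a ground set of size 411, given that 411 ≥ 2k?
max |F| = C(410, 6) = 6359314409910

Erdős-Ko-Rado (1961): when n ≥ 2k, max |F| = C(n−1, k−1). The bound is attained by the star {A : i ∈ A} for any fixed i ∈ [n]. Here C(411−1, 7−1) = C(410, 6) = 6359314409910.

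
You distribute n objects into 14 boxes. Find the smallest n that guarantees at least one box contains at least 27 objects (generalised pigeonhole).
n = (27 − 1)·14 + 1 = 365

By the generalised pigeonhole principle, to guarantee some box contains ≥ r objects we need more than (r − 1) · k objects total. Threshold: n = (r − 1) · k + 1. With r = 27 and k = 14: n = 26 · 14 + 1 = 364 + 1 = 365. For n = 364 = 26 · 14, we can put exactly 26 objects in every box, avoiding 27 in any single one — so 365 is tight.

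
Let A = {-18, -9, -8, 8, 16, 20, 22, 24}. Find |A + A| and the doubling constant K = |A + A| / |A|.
K = |A + A| / |A| = 32/8 = 4

Enumerate A + A = {a + b : a, b ∈ A}. With |A| = 8, there are |A|^2 = 64 ordered sum pairs; collecting distinct values, A + A = {-36, -27, -26, -18, -17, -16, -10, -2, -1, 0, 2, 4, 6, 7, 8, 11, 12, 13, 14, 15, 16, 24, 28, 30, 32, 36, 38, 40, 42, 44, 46, 48}, so |A + A| = 32. Thus K = 32/8 = 4. For comparison, the minimum possible |A + A| over all 8-element sets is 2·8 − 1 = 15 (so min K = 15/8), attained only by arithmetic progressions.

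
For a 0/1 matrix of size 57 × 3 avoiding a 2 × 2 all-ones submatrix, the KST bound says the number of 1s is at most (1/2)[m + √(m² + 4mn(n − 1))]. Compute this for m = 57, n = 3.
z(57, 3; 2, 2) ≤ (1/2)[57 + √(57² + 4·57·3·2)] = (1/2)[57 + √4617] = 62.4743

Kővári–Sós–Turán: let r_1, ..., r_57 be the row sums and z = Σ r_i the total number of 1s. Each pair of columns can share at most one row with both entries 1 (else a 2×2 all-ones block appears), so Σ_i C(r_i, 2) ≤ C(3, 2) = 3. By convexity Σ_i C(r_i, 2) ≥ 57·C(z/57, 2) = z(z − 57)/(2·57), giving z² − 57z − 57·3·2 ≤ 0 and hence z ≤ (1/2)[57 + √(3249 + 4·342)] = (1/2)[57 + √4617] ≈ (1/2)(57 + 67.9485) = 62.4743.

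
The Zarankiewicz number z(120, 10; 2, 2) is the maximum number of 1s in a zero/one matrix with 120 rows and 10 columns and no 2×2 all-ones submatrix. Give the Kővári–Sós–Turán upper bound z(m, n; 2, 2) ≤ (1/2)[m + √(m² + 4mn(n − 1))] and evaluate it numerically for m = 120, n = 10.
z(120, 10; 2, 2) ≤ (1/2)[120 + √(120² + 4·120·10·9)] = (1/2)[120 + √57600] = 180

Kővári–Sós–Turán: let r_1, ..., r_120 be the row sums and z = Σ r_i the total number of 1s. Each pair of columns can share at most one row with both entries 1 (else a 2×2 all-ones block appears), so Σ_i C(r_i, 2) ≤ C(10, 2) = 45. By convexity Σ_i C(r_i, 2) ≥ 120·C(z/120, 2) = z(z − 120)/(2·120), giving z² − 120z − 120·10·9 ≤ 0 and hence z ≤ (1/2)[120 + √(14400 + 4·10800)] = (1/2)[120 + √57600] ≈ (1/2)(120 + 240) = 180.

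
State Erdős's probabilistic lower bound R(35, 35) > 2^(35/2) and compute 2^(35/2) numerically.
2^(35/2) = 185363.8; so R(35, 35) > 185363.8

Colour each edge of K_n uniformly at random with red/blue. The expected number of monochromatic K_35 is C(n, 35) · 2 · 2^(−C(35,2)). If C(n, 35) · 2^(1 − C(35,2)) < 1, then with positive probability no monochromatic K_35 exists, so R(35, 35) > n. The standard estimate C(n, 35) ≤ n^35/35! shows this inequality holds whenever n ≤ 2^(35/2) (since 35! · 2^(C(35,2) − 1) > 2^(35^2/2) ≥ n^35). Hence R(35, 35) > 2^(35/2) = 185363.8.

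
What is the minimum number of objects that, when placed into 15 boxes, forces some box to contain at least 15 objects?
n = (15 − 1)·15 + 1 = 211

By the generalised pigeonhole principle, to guarantee some box contains ≥ r objects we need more than (r − 1) · k objects total. Threshold: n = (r − 1) · k + 1. With r = 15 and k = 15: n = 14 · 15 + 1 = 210 + 1 = 211. For n = 210 = 14 · 15, we can put exactly 14 objects in every box, avoiding 15 in any single one — so 211 is tight.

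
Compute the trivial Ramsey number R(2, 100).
R(2, 100) = 100

R(2, k) = k for all k ≥ 2: in a 2-colouring of K_k, either some edge is red (a red K_2) or all edges are blue (a blue K_k). And K_{99} coloured all-blue has no blue K_100, so R(2, 100) > 99. Hence R(2, 100) = 100.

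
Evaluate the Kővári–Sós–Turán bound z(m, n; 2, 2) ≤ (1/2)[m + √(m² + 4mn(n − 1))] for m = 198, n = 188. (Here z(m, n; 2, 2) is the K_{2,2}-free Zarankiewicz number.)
z(198, 188; 2, 2) ≤ (1/2)[198 + √(198² + 4·198·188·187)] = (1/2)[198 + √27882756] = 2739.2062

Kővári–Sós–Turán: let r_1, ..., r_198 be the row sums and z = Σ r_i the total number of 1s. Each pair of columns can share at most one row with both entries 1 (else a 2×2 all-ones block appears), so Σ_i C(r_i, 2) ≤ C(188, 2) = 17578. By convexity Σ_i C(r_i, 2) ≥ 198·C(z/198, 2) = z(z − 198)/(2·198), giving z² − 198z − 198·188·187 ≤ 0 and hence z ≤ (1/2)[198 + √(39204 + 4·6960888)] = (1/2)[198 + √27882756] ≈ (1/2)(198 + 5280.4125) = 2739.2062.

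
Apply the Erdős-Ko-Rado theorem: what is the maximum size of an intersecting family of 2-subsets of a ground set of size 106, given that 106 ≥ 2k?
max |F| = C(105, 1) = 105

The Erdős-Ko-Rado theorem states: for n ≥ 2k, an intersecting family of k-subsets of an n-element set has size at most C(n − 1, k − 1), with equality for 'star' families {A ⊆ [n] : |A| = k, i ∈ A} (fix an element i). For n = 106, k = 2: C(105, 1) = 105.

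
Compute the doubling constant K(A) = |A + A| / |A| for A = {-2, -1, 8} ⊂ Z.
K = |A + A| / |A| = 6/3 = 2

Enumerate A + A = {a + b : a, b ∈ A}. With |A| = 3, there are |A|^2 = 9 ordered sum pairs; collecting distinct values, A + A = {-4, -3, -2, 6, 7, 16}, so |A + A| = 6. Thus K = 6/3 = 2. For comparison, the minimum possible |A + A| over all 3-element sets is 2·3 − 1 = 5 (so min K = 5/3), attained only by arithmetic progressions.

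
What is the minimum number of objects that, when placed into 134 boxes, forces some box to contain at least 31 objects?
n = (31 − 1)·134 + 1 = 4021

By the generalised pigeonhole principle, to guarantee some box contains ≥ r objects we need more than (r − 1) · k objects total. Threshold: n = (r − 1) · k + 1. With r = 31 and k = 134: n = 30 · 134 + 1 = 4020 + 1 = 4021. For n = 4020 = 30 · 134, we can put exactly 30 objects in every box, avoiding 31 in any single one — so 4021 is tight.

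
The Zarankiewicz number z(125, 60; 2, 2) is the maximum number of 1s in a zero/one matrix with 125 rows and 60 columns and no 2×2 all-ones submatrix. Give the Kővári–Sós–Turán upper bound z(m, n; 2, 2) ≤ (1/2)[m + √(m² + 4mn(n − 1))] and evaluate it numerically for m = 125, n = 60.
z(125, 60; 2, 2) ≤ (1/2)[125 + √(125² + 4·125·60·59)] = (1/2)[125 + √1785625] = 730.6364

Kővári–Sós–Turán: let r_1, ..., r_125 be the row sums and z = Σ r_i the total number of 1s. Each pair of columns can share at most one row with both entries 1 (else a 2×2 all-ones block appears), so Σ_i C(r_i, 2) ≤ C(60, 2) = 1770. By convexity Σ_i C(r_i, 2) ≥ 125·C(z/125, 2) = z(z − 125)/(2·125), giving z² − 125z − 125·60·59 ≤ 0 and hence z ≤ (1/2)[125 + √(15625 + 4·442500)] = (1/2)[125 + √1785625] ≈ (1/2)(125 + 1336.2728) = 730.6364.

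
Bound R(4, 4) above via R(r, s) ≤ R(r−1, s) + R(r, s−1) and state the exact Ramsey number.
R(4, 4) ≤ R(3, 4) + R(4, 3) = 9 + 9 = 18; exact value R(4, 4) = 18.

The Erdős–Szekeres recurrence R(r, s) ≤ R(r−1, s) + R(r, s−1) applied to (r, s) = (4, 4) gives
  R(4, 4) ≤ R(3, 4) + R(4, 3) = 9 + 9 = 18.
(Recall R(2, k) = k and R is symmetric.) Here the recurrence bound is tight: a matching lower-bound construction on K_{17} shows R(4, 4) > 17, so R(4, 4) = 18 exactly.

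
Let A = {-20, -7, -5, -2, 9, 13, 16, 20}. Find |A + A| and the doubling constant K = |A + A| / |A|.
K = |A + A| / |A| = 31/8

Enumerate A + A = {a + b : a, b ∈ A}. With |A| = 8, there are |A|^2 = 64 ordered sum pairs; collecting distinct values, A + A = {-40, -27, -25, -22, -14, -12, -11, -10, -9, -7, -4, 0, 2, 4, 6, 7, 8, 9, 11, 13, 14, 15, 18, 22, 25, 26, 29, 32, 33, 36, 40}, so |A + A| = 31. Thus K = 31/8. For comparison, the minimum possible |A + A| over all 8-element sets is 2·8 − 1 = 15 (so min K = 15/8), attained only by arithmetic progressions.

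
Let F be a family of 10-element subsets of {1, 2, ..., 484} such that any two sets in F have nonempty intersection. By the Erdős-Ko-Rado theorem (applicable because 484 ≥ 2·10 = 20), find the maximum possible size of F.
max |F| = C(483, 9) = 3657630256432415900

The Erdős-Ko-Rado theorem states: for n ≥ 2k, an intersecting family of k-subsets of an n-element set has size at most C(n − 1, k − 1), with equality for 'star' families {A ⊆ [n] : |A| = k, i ∈ A} (fix an element i). For n = 484, k = 10: C(483, 9) = 3657630256432415900.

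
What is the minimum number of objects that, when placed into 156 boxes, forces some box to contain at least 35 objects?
n = (35 − 1)·156 + 1 = 5305

By the generalised pigeonhole principle, to guarantee some box contains ≥ r objects we need more than (r − 1) · k objects total. Threshold: n = (r − 1) · k + 1. With r = 35 and k = 156: n = 34 · 156 + 1 = 5304 + 1 = 5305. For n = 5304 = 34 · 156, we can put exactly 34 objects in every box, avoiding 35 in any single one — so 5305 is tight.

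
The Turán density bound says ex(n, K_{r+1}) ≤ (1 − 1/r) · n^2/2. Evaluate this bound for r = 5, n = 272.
Turán density bound = (4/5) · 272^2/2 = 147968/5 ≈ 29593.6

Turán's theorem: ex(n, K_{r+1}) is achieved by the complete r-partite Turán graph T(n, r) with parts as balanced as possible, and is at most (1 − 1/r) · n^2/2. For r = 5, n = 272: the density bound is (4/5) · 73984/2 = 147968/5 ≈ 29593.6. The integer-valued extremum is e(T(272, 5)) = 29593, which is strictly less than the density bound 147968/5 since 5 ∤ 272 (the parts of T(272, 5) cannot all be equal).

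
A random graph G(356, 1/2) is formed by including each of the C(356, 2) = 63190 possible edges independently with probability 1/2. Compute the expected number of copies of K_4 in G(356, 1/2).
E[# K_4] = C(356, 4) · (1/2)^C(4, 2) = 658029065 / 2^6 = 10281704.140625

For each 4-subset S of vertices (there are C(356, 4) = 658029065 such S), let X_S = 1 if S induces a K_4 (all C(4, 2) = 6 edges present). Then P(X_S = 1) = (1/2)^6 = 1/64. By linearity of expectation, E[# K_4] = C(356, 4) · (1/2)^6 = 658029065 / 64 = 10281704.140625.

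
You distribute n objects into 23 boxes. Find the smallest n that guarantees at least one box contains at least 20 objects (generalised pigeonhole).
n = (20 − 1)·23 + 1 = 438

By the generalised pigeonhole principle, to guarantee some box contains ≥ r objects we need more than (r − 1) · k objects total. Threshold: n = (r − 1) · k + 1. With r = 20 and k = 23: n = 19 · 23 + 1 = 437 + 1 = 438. For n = 437 = 19 · 23, we can put exactly 19 objects in every box, avoiding 20 in any single one — so 438 is tight.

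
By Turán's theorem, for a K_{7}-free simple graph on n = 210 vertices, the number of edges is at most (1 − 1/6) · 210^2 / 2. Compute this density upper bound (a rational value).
Turán density bound = (5/6) · 210^2/2 = 18375

Turán's theorem: ex(n, K_{r+1}) is achieved by the complete r-partite Turán graph T(n, r) with parts as balanced as possible, and is at most (1 − 1/r) · n^2/2. For r = 6, n = 210: the density bound is (5/6) · 44100/2 = 18375. Since 6 ∣ 210, the Turán graph T(210, 6) has parts of equal size 35, and its edge count e(T(210, 6)) = 18375 attains the density bound exactly.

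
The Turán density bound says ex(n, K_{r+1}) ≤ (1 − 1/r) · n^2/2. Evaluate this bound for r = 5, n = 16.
Turán density bound = (4/5) · 16^2/2 = 512/5 ≈ 102.4

Turán's theorem: ex(n, K_{r+1}) is achieved by the complete r-partite Turán graph T(n, r) with parts as balanced as possible, and is at most (1 − 1/r) · n^2/2. For r = 5, n = 16: the density bound is (4/5) · 256/2 = 512/5 ≈ 102.4. The integer-valued extremum is e(T(16, 5)) = 102, which is strictly less than the density bound 512/5 since 5 ∤ 16 (the parts of T(16, 5) cannot all be equal).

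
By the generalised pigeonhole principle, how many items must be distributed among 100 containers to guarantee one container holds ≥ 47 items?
n = (47 − 1)·100 + 1 = 4601

By the generalised pigeonhole principle, to guarantee some box contains ≥ r objects we need more than (r − 1) · k objects total. Threshold: n = (r − 1) · k + 1. With r = 47 and k = 100: n = 46 · 100 + 1 = 4600 + 1 = 4601. For n = 4600 = 46 · 100, we can put exactly 46 objects in every box, avoiding 47 in any single one — so 4601 is tight.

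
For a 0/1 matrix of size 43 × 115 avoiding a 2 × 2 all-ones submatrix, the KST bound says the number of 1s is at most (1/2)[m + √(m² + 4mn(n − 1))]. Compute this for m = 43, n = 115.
z(43, 115; 2, 2) ≤ (1/2)[43 + √(43² + 4·43·115·114)] = (1/2)[43 + √2256769] = 772.6273

Kővári–Sós–Turán: let r_1, ..., r_43 be the row sums and z = Σ r_i the total number of 1s. Each pair of columns can share at most one row with both entries 1 (else a 2×2 all-ones block appears), so Σ_i C(r_i, 2) ≤ C(115, 2) = 6555. By convexity Σ_i C(r_i, 2) ≥ 43·C(z/43, 2) = z(z − 43)/(2·43), giving z² − 43z − 43·115·114 ≤ 0 and hence z ≤ (1/2)[43 + √(1849 + 4·563730)] = (1/2)[43 + √2256769] ≈ (1/2)(43 + 1502.2546) = 772.6273.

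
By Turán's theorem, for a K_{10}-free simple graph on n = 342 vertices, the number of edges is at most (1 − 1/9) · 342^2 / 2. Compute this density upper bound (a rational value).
Turán density bound = (8/9) · 342^2/2 = 51984

Turán's theorem: ex(n, K_{r+1}) is achieved by the complete r-partite Turán graph T(n, r) with parts as balanced as possible, and is at most (1 − 1/r) · n^2/2. For r = 9, n = 342: the density bound is (8/9) · 116964/2 = 51984. Since 9 ∣ 342, the Turán graph T(342, 9) has parts of equal size 38, and its edge count e(T(342, 9)) = 51984 attains the density bound exactly.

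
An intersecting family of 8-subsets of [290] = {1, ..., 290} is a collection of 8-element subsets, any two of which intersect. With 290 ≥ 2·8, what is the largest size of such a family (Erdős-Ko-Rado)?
max |F| = C(289, 7) = 31049696504112

The Erdős-Ko-Rado theorem states: for n ≥ 2k, an intersecting family of k-subsets of an n-element set has size at most C(n − 1, k − 1), with equality for 'star' families {A ⊆ [n] : |A| = k, i ∈ A} (fix an element i). For n = 290, k = 8: C(289, 7) = 31049696504112.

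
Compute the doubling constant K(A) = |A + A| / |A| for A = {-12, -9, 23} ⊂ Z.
K = |A + A| / |A| = 6/3 = 2

Enumerate A + A = {a + b : a, b ∈ A}. With |A| = 3, there are |A|^2 = 9 ordered sum pairs; collecting distinct values, A + A = {-24, -21, -18, 11, 14, 46}, so |A + A| = 6. Thus K = 6/3 = 2. For comparison, the minimum possible |A + A| over all 3-element sets is 2·3 − 1 = 5 (so min K = 5/3), attained only by arithmetic progressions.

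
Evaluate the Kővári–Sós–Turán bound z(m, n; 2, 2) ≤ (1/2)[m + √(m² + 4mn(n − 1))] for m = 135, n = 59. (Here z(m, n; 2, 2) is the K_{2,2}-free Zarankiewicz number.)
z(135, 59; 2, 2) ≤ (1/2)[135 + √(135² + 4·135·59·58)] = (1/2)[135 + √1866105] = 750.5273

Kővári–Sós–Turán: let r_1, ..., r_135 be the row sums and z = Σ r_i the total number of 1s. Each pair of columns can share at most one row with both entries 1 (else a 2×2 all-ones block appears), so Σ_i C(r_i, 2) ≤ C(59, 2) = 1711. By convexity Σ_i C(r_i, 2) ≥ 135·C(z/135, 2) = z(z − 135)/(2·135), giving z² − 135z − 135·59·58 ≤ 0 and hence z ≤ (1/2)[135 + √(18225 + 4·461970)] = (1/2)[135 + √1866105] ≈ (1/2)(135 + 1366.0545) = 750.5273.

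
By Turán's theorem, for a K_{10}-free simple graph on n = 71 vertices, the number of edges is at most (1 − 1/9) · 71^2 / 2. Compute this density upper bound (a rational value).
Turán density bound = (8/9) · 71^2/2 = 20164/9 ≈ 2240.4444

Turán's theorem: ex(n, K_{r+1}) is achieved by the complete r-partite Turán graph T(n, r) with parts as balanced as possible, and is at most (1 − 1/r) · n^2/2. For r = 9, n = 71: the density bound is (8/9) · 5041/2 = 20164/9 ≈ 2240.4444. The integer-valued extremum is e(T(71, 9)) = 2240, which is strictly less than the density bound 20164/9 since 9 ∤ 71 (the parts of T(71, 9) cannot all be equal).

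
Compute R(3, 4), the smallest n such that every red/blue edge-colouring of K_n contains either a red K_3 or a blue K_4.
R(3, 4) = 9

Lower bound: an explicit 2-colouring of K_{8} (typically a Paley-type or other structured construction) avoids a red K_3 and a blue K_4, showing R(3, 4) > 8.
Upper bound: the Erdős–Szekeres recurrence R(r, t') ≤ R(r−1, t') + R(r, t'−1) (with the −1 refinement when both summands are even) yields R(3, 4) ≤ 9.
Hence R(3, 4) = 9.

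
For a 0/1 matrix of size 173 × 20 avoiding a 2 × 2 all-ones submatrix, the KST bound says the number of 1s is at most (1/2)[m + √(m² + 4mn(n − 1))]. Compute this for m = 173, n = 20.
z(173, 20; 2, 2) ≤ (1/2)[173 + √(173² + 4·173·20·19)] = (1/2)[173 + √292889] = 357.0961

Kővári–Sós–Turán: let r_1, ..., r_173 be the row sums and z = Σ r_i the total number of 1s. Each pair of columns can share at most one row with both entries 1 (else a 2×2 all-ones block appears), so Σ_i C(r_i, 2) ≤ C(20, 2) = 190. By convexity Σ_i C(r_i, 2) ≥ 173·C(z/173, 2) = z(z − 173)/(2·173), giving z² − 173z − 173·20·19 ≤ 0 and hence z ≤ (1/2)[173 + √(29929 + 4·65740)] = (1/2)[173 + √292889] ≈ (1/2)(173 + 541.1922) = 357.0961.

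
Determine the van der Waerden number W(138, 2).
W(138, 2) = 138 + 1 = 139

A 2-term AP is any pair of integers, so a monochromatic 2-AP exists iff some colour is used at least twice. With 138 colours, the colouring i ↦ i on {1, ..., 138} uses each colour once, avoiding any monochromatic pair, so W(138, 2) > 138. For {1, ..., 139}, pigeonhole forces two integers of the same colour, which form a monochromatic 2-AP. Hence W(138, 2) = 139.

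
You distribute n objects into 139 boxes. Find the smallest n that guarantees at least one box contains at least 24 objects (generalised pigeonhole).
n = (24 − 1)·139 + 1 = 3198

By the generalised pigeonhole principle, to guarantee some box contains ≥ r objects we need more than (r − 1) · k objects total. Threshold: n = (r − 1) · k + 1. With r = 24 and k = 139: n = 23 · 139 + 1 = 3197 + 1 = 3198. For n = 3197 = 23 · 139, we can put exactly 23 objects in every box, avoiding 24 in any single one — so 3198 is tight.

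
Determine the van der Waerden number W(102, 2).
W(102, 2) = 102 + 1 = 103

A 2-term AP is any pair of integers, so a monochromatic 2-AP exists iff some colour is used at least twice. With 102 colours, the colouring i ↦ i on {1, ..., 102} uses each colour once, avoiding any monochromatic pair, so W(102, 2) > 102. For {1, ..., 103}, pigeonhole forces two integers of the same colour, which form a monochromatic 2-AP. Hence W(102, 2) = 103.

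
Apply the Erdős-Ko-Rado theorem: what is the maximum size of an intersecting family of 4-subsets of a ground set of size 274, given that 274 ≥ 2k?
max |F| = C(273, 3) = 3353896

Erdős-Ko-Rado (1961): when n ≥ 2k, max |F| = C(n−1, k−1). The bound is attained by the star {A : i ∈ A} for any fixed i ∈ [n]. Here C(274−1, 4−1) = C(273, 3) = 3353896.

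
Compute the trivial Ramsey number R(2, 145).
R(2, 145) = 145

R(2, k) = k for all k ≥ 2: in a 2-colouring of K_k, either some edge is red (a red K_2) or all edges are blue (a blue K_k). And K_{144} coloured all-blue has no blue K_145, so R(2, 145) > 144. Hence R(2, 145) = 145.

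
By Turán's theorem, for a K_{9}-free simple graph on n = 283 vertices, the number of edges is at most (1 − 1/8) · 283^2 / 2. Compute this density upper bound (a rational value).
Turán density bound = (7/8) · 283^2/2 = 560623/16 ≈ 35038.9375

Turán's theorem: ex(n, K_{r+1}) is achieved by the complete r-partite Turán graph T(n, r) with parts as balanced as possible, and is at most (1 − 1/r) · n^2/2. For r = 8, n = 283: the density bound is (7/8) · 80089/2 = 560623/16 ≈ 35038.9375. The integer-valued extremum is e(T(283, 8)) = 35038, which is strictly less than the density bound 560623/16 since 8 ∤ 283 (the parts of T(283, 8) cannot all be equal).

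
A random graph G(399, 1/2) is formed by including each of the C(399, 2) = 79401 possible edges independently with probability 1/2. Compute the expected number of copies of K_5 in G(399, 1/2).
E[# K_5] = C(399, 5) · (1/2)^C(5, 2) = 82178367579 / 2^10 ≈ 80252312.088867

For each 5-subset S of vertices (there are C(399, 5) = 82178367579 such S), let X_S = 1 if S induces a K_5 (all C(5, 2) = 10 edges present). Then P(X_S = 1) = (1/2)^10 = 1/1024. By linearity of expectation, E[# K_5] = C(399, 5) · (1/2)^10 = 82178367579 / 1024 ≈ 80252312.088867.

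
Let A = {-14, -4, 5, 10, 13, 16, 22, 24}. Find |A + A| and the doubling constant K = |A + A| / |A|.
K = |A + A| / |A| = 30/8 = 15/4

Enumerate A + A = {a + b : a, b ∈ A}. With |A| = 8, there are |A|^2 = 64 ordered sum pairs; collecting distinct values, A + A = {-28, -18, -9, -8, -4, -1, 1, 2, 6, 8, 9, 10, 12, 15, 18, 20, 21, 23, 26, 27, 29, 32, 34, 35, 37, 38, 40, 44, 46, 48}, so |A + A| = 30. Thus K = 30/8 = 15/4. For comparison, the minimum possible |A + A| over all 8-element sets is 2·8 − 1 = 15 (so min K = 15/8), attained only by arithmetic progressions.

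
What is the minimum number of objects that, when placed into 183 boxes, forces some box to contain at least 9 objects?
n = (9 − 1)·183 + 1 = 1465

By the generalised pigeonhole principle, to guarantee some box contains ≥ r objects we need more than (r − 1) · k objects total. Threshold: n = (r − 1) · k + 1. With r = 9 and k = 183: n = 8 · 183 + 1 = 1464 + 1 = 1465. For n = 1464 = 8 · 183, we can put exactly 8 objects in every box, avoiding 9 in any single one — so 1465 is tight.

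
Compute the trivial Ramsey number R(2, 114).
R(2, 114) = 114

R(2, k) = k for all k ≥ 2: in a 2-colouring of K_k, either some edge is red (a red K_2) or all edges are blue (a blue K_k). And K_{113} coloured all-blue has no blue K_114, so R(2, 114) > 113. Hence R(2, 114) = 114.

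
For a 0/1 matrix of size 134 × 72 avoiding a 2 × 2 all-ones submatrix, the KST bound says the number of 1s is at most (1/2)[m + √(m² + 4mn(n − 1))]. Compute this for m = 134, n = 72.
z(134, 72; 2, 2) ≤ (1/2)[134 + √(134² + 4·134·72·71)] = (1/2)[134 + √2757988] = 897.3596

Kővári–Sós–Turán: let r_1, ..., r_134 be the row sums and z = Σ r_i the total number of 1s. Each pair of columns can share at most one row with both entries 1 (else a 2×2 all-ones block appears), so Σ_i C(r_i, 2) ≤ C(72, 2) = 2556. By convexity Σ_i C(r_i, 2) ≥ 134·C(z/134, 2) = z(z − 134)/(2·134), giving z² − 134z − 134·72·71 ≤ 0 and hence z ≤ (1/2)[134 + √(17956 + 4·685008)] = (1/2)[134 + √2757988] ≈ (1/2)(134 + 1660.7191) = 897.3596.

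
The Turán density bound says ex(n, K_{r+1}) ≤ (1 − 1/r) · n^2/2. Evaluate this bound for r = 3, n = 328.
Turán density bound = (2/3) · 328^2/2 = 107584/3 ≈ 35861.3333

Turán's theorem: ex(n, K_{r+1}) is achieved by the complete r-partite Turán graph T(n, r) with parts as balanced as possible, and is at most (1 − 1/r) · n^2/2. For r = 3, n = 328: the density bound is (2/3) · 107584/2 = 107584/3 ≈ 35861.3333. The integer-valued extremum is e(T(328, 3)) = 35861, which is strictly less than the density bound 107584/3 since 3 ∤ 328 (the parts of T(328, 3) cannot all be equal).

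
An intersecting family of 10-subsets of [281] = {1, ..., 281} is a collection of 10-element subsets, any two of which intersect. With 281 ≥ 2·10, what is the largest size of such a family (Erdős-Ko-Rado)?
max |F| = C(280, 9) = 25600453370892400

The Erdős-Ko-Rado theorem states: for n ≥ 2k, an intersecting family of k-subsets of an n-element set has size at most C(n − 1, k − 1), with equality for 'star' families {A ⊆ [n] : |A| = k, i ∈ A} (fix an element i). For n = 281, k = 10: C(280, 9) = 25600453370892400.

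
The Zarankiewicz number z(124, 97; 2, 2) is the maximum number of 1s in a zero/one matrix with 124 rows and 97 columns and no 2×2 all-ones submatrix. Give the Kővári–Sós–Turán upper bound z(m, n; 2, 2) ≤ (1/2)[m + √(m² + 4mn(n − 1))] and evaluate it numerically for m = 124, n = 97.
z(124, 97; 2, 2) ≤ (1/2)[124 + √(124² + 4·124·97·96)] = (1/2)[124 + √4634128] = 1138.3512

Kővári–Sós–Turán: let r_1, ..., r_124 be the row sums and z = Σ r_i the total number of 1s. Each pair of columns can share at most one row with both entries 1 (else a 2×2 all-ones block appears), so Σ_i C(r_i, 2) ≤ C(97, 2) = 4656. By convexity Σ_i C(r_i, 2) ≥ 124·C(z/124, 2) = z(z − 124)/(2·124), giving z² − 124z − 124·97·96 ≤ 0 and hence z ≤ (1/2)[124 + √(15376 + 4·1154688)] = (1/2)[124 + √4634128] ≈ (1/2)(124 + 2152.7025) = 1138.3512.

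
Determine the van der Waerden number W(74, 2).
W(74, 2) = 74 + 1 = 75

A 2-term AP is any pair of integers, so a monochromatic 2-AP exists iff some colour is used at least twice. With 74 colours, the colouring i ↦ i on {1, ..., 74} uses each colour once, avoiding any monochromatic pair, so W(74, 2) > 74. For {1, ..., 75}, pigeonhole forces two integers of the same colour, which form a monochromatic 2-AP. Hence W(74, 2) = 75.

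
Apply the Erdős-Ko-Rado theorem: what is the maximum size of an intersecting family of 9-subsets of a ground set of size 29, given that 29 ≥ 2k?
max |F| = C(28, 8) = 3108105

Erdős-Ko-Rado (1961): when n ≥ 2k, max |F| = C(n−1, k−1). The bound is attained by the star {A : i ∈ A} for any fixed i ∈ [n]. Here C(29−1, 9−1) = C(28, 8) = 3108105.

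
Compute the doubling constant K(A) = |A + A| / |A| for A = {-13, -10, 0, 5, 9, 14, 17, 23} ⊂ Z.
K = |A + A| / |A| = 31/8

Enumerate A + A = {a + b : a, b ∈ A}. With |A| = 8, there are |A|^2 = 64 ordered sum pairs; collecting distinct values, A + A = {-26, -23, -20, -13, -10, -8, -5, -4, -1, 0, 1, 4, 5, 7, 9, 10, 13, 14, 17, 18, 19, 22, 23, 26, 28, 31, 32, 34, 37, 40, 46}, so |A + A| = 31. Thus K = 31/8. For comparison, the minimum possible |A + A| over all 8-element sets is 2·8 − 1 = 15 (so min K = 15/8), attained only by arithmetic progressions.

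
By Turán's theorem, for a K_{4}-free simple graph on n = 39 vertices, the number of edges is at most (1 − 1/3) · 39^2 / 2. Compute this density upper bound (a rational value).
Turán density bound = (2/3) · 39^2/2 = 507

Turán's theorem: ex(n, K_{r+1}) is achieved by the complete r-partite Turán graph T(n, r) with parts as balanced as possible, and is at most (1 − 1/r) · n^2/2. For r = 3, n = 39: the density bound is (2/3) · 1521/2 = 507. Since 3 ∣ 39, the Turán graph T(39, 3) has parts of equal size 13, and its edge count e(T(39, 3)) = 507 attains the density bound exactly.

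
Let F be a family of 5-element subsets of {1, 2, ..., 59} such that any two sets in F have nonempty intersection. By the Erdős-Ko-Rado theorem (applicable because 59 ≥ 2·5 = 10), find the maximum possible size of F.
max |F| = C(58, 4) = 424270

The Erdős-Ko-Rado theorem states: for n ≥ 2k, an intersecting family of k-subsets of an n-element set has size at most C(n − 1, k − 1), with equality for 'star' families {A ⊆ [n] : |A| = k, i ∈ A} (fix an element i). For n = 59, k = 5: C(58, 4) = 424270.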